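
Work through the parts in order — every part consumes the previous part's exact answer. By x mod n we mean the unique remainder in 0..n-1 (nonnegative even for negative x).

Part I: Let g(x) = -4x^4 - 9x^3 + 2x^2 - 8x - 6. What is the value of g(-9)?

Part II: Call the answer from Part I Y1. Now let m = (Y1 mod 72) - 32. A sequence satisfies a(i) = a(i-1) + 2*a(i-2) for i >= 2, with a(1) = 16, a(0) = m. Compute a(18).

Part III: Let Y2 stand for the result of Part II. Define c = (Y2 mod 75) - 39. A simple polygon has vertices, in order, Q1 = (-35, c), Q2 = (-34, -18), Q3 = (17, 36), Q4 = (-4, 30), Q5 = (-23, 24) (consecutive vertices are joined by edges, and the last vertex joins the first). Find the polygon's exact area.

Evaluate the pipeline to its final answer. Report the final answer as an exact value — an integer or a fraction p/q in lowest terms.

Part I: -4*(-9)^4 - 9*(-9)^3 + 2*(-9)^2 - 8*(-9)^1 - 6 = (-26244) + (6561) + (162) + (72) + (-6) = -19455; answer -19455
Part II: Y1 = -19455; m = 25; a(2) = 1*(16) + 2*(25) = 66; iterating: a(2)=66, a(3)=98, a(4)=230, a(5)=426, a(6)=886, a(7)=1738, a(8)=3510, a(9)=6986, a(10)=14006, a(11)=27978, a(12)=55990, a(13)=111946, a(14)=223926, a(15)=447818, a(16)=895670, a(17)=1791306, a(18)=3582646; answer 3582646
Part III: Y2 = 3582646; c = 7; cross terms: (-35*-18 - -34*7)=868, (-34*36 - 17*-18)=-918, (17*30 - -4*36)=654, (-4*24 - -23*30)=594, (-23*7 - -35*24)=679; twice the area = |1877| = 1877; area = 1877/2; answer 1877/2

1877/2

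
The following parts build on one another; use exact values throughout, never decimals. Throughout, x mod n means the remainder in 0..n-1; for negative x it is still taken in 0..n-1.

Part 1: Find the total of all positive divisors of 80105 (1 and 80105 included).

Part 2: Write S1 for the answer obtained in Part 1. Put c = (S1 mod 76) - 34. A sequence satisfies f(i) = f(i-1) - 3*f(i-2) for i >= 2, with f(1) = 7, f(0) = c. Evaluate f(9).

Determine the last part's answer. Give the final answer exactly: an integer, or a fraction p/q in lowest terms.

Part 1: 80105 = 5 * 37 * 433; sigma = (1 + 5) * (1 + 37) * (1 + 433) = 6 * 38 * 434 = 98952; answer 98952
Part 2: S1 = 98952; c = -34; f(2) = 1*(7) - 3*(-34) = 109; iterating: f(2)=109, f(3)=88, f(4)=-239, f(5)=-503, f(6)=214, f(7)=1723, f(8)=1081, f(9)=-4088; answer -4088

-4088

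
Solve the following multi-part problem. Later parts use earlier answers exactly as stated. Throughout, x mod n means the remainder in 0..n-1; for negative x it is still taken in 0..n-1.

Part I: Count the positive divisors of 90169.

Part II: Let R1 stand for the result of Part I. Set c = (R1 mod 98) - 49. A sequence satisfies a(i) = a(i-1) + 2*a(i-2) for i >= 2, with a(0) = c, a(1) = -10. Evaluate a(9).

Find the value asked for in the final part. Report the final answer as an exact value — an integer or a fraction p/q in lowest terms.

-9360

Part I: 90169 = 37 * 2437; number of divisors = (1+1) * (1+1) = 4; answer 4
Part II: R1 = 4; c = -45; a(2) = 1*(-10) + 2*(-45) = -100; iterating: a(2)=-100, a(3)=-120, a(4)=-320, a(5)=-560, a(6)=-1200, a(7)=-2320, a(8)=-4720, a(9)=-9360; answer -9360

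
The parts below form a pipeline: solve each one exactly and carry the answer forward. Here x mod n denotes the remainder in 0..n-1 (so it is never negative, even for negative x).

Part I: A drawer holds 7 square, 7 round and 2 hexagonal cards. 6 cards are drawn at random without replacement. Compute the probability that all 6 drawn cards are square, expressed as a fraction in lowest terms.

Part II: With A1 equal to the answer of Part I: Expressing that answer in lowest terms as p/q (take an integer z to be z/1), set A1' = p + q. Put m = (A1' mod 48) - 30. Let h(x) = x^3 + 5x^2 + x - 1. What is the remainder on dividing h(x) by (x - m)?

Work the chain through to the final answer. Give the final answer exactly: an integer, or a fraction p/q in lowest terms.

1946

Part I: total draws C(16,6) = 8008; favorable C(7,6) = 7; P = 1/1144; answer 1/1144
Part II: A1 = 1/1144; threaded value p + q = 1145; m = 11; remainder = value at the root: 1*(11)^3 + 5*(11)^2 + 1*(11)^1 - 1 = (1331) + (605) + (11) + (-1) = 1946; answer 1946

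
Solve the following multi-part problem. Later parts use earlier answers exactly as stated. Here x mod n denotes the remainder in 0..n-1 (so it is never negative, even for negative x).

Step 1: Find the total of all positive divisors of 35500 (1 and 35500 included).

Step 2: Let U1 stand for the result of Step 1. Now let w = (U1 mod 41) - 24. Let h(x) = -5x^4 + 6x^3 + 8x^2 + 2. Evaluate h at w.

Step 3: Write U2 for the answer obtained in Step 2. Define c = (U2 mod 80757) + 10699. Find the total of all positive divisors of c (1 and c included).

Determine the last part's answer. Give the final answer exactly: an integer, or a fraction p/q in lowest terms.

Step 1: 35500 = 2^2 * 5^3 * 71; sigma = (1 + 2 + 4) * (1 + 5 + 25 + 125) * (1 + 71) = 7 * 156 * 72 = 78624; answer 78624
Step 2: U1 = 78624; w = 3; -5*(3)^4 + 6*(3)^3 + 8*(3)^2 + 2 = (-405) + (162) + (72) + (2) = -169; answer -169
Step 3: U2 = -169; c = 91287; 91287 = 3^4 * 7^2 * 23; sigma = (1 + 3 + 9 + 27 + 81) * (1 + 7 + 49) * (1 + 23) = 121 * 57 * 24 = 165528; answer 165528

165528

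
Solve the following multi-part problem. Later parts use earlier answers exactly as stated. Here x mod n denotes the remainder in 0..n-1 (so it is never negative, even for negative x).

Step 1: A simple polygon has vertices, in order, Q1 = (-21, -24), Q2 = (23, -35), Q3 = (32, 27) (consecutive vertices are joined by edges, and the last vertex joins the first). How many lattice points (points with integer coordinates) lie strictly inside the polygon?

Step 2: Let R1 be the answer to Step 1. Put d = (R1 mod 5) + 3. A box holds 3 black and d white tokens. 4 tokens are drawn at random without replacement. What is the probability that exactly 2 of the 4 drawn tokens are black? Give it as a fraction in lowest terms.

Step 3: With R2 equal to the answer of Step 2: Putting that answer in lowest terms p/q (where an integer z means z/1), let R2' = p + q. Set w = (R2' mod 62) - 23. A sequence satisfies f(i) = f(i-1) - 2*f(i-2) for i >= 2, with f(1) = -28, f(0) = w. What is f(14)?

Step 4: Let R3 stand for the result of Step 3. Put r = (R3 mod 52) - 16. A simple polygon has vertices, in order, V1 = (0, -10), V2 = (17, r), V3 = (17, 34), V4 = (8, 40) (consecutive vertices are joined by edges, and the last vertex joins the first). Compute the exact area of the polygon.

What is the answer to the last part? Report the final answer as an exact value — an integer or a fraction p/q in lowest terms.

Step 1: cross terms: (-21*-35 - 23*-24)=1287, (23*27 - 32*-35)=1741, (32*-24 - -21*27)=-201; twice the area = |2827| = 2827; area = 2827/2; boundary points = 11 + 1 + 1 = 13; strictly interior points = area - boundary/2 + 1 = 1408; answer 1408
Step 2: R1 = 1408; d = 6; total draws C(9,4) = 126; favorable C(3,2)*C(6,2) = 45; P = 5/14; answer 5/14
Step 3: R2 = 5/14; threaded value p + q = 19; w = -4; f(2) = 1*(-28) - 2*(-4) = -20; iterating: f(2)=-20, f(3)=36, f(4)=76, f(5)=4, f(6)=-148, f(7)=-156, f(8)=140, f(9)=452, f(10)=172, f(11)=-732, f(12)=-1076, f(13)=388, f(14)=2540; answer 2540
Step 4: R3 = 2540; r = 28; cross terms: (0*28 - 17*-10)=170, (17*34 - 17*28)=102, (17*40 - 8*34)=408, (8*-10 - 0*40)=-80; twice the area = |600| = 600; area = 300; answer 300

300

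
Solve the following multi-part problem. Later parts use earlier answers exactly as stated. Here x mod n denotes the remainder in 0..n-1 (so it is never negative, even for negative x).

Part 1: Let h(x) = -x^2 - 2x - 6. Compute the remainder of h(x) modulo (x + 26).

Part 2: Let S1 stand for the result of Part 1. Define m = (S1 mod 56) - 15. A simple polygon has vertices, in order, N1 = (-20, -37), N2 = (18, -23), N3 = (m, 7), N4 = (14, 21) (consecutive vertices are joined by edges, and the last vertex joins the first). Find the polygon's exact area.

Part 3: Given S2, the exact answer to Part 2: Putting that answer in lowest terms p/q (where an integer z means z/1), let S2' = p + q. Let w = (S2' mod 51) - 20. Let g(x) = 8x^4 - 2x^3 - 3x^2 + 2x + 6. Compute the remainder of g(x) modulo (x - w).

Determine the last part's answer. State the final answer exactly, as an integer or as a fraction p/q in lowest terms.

1055171

Part 1: remainder = value at the root: -1*(-26)^2 - 2*(-26)^1 - 6 = (-676) + (52) + (-6) = -630; answer -630
Part 2: S1 = -630; m = 27; cross terms: (-20*-23 - 18*-37)=1126, (18*7 - 27*-23)=747, (27*21 - 14*7)=469, (14*-37 - -20*21)=-98; twice the area = |2244| = 2244; area = 1122; answer 1122
Part 3: S2 = 1122; threaded value p + q = 1123; w = -19; remainder = value at the root: 8*(-19)^4 - 2*(-19)^3 - 3*(-19)^2 + 2*(-19)^1 + 6 = (1042568) + (13718) + (-1083) + (-38) + (6) = 1055171; answer 1055171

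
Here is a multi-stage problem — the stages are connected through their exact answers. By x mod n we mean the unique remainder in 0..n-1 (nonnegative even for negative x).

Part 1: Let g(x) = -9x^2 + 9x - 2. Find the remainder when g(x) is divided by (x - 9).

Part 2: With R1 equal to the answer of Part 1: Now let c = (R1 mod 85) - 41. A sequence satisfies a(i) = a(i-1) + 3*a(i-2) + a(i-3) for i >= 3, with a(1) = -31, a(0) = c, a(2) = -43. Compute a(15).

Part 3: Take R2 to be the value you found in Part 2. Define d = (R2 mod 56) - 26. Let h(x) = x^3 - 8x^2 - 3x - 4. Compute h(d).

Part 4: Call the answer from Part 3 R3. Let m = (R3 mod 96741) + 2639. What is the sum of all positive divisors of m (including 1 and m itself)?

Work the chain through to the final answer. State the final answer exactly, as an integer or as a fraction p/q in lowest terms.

230400

Part 1: remainder = value at the root: -9*(9)^2 + 9*(9)^1 - 2 = (-729) + (81) + (-2) = -650; answer -650
Part 2: R1 = -650; c = -11; a(3) = 1*(-43) + 3*(-31) + 1*(-11) = -147; iterating: a(3)=-147, a(4)=-307, a(5)=-791, a(6)=-1859, a(7)=-4539, a(8)=-10907, a(9)=-26383, a(10)=-63643, a(11)=-153699, a(12)=-371011, a(13)=-895751, a(14)=-2162483, a(15)=-5220747; answer -5220747
Part 3: R2 = -5220747; d = -5; 1*(-5)^3 - 8*(-5)^2 - 3*(-5)^1 - 4 = (-125) + (-200) + (15) + (-4) = -314; answer -314
Part 4: R3 = -314; m = 99066; 99066 = 2 * 3 * 11 * 19 * 79; sigma = (1 + 2) * (1 + 3) * (1 + 11) * (1 + 19) * (1 + 79) = 3 * 4 * 12 * 20 * 80 = 230400; answer 230400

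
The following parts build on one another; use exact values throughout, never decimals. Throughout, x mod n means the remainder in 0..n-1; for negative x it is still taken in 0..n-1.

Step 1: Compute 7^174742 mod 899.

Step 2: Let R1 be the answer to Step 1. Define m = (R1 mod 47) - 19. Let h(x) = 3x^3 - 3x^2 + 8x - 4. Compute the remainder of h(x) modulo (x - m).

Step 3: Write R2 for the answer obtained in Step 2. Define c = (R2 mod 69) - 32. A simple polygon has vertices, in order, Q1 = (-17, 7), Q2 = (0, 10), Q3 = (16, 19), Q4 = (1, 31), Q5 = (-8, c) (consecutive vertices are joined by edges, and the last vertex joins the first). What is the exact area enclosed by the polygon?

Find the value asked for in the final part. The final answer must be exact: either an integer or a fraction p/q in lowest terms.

Step 1: squarings mod 899: 7^1=7, 7^2=49, 7^4=603, 7^8=413, 7^16=658, 7^32=545, 7^64=355, 7^128=165, 7^256=255, 7^512=297, 7^1024=107, 7^2048=661, 7^4096=7, 7^8192=49, 7^16384=603, 7^32768=413, 7^65536=658, 7^131072=545; 7^174742 = 7^2 * 7^4 * 7^16 * 7^128 * 7^512 * 7^2048 * 7^8192 * 7^32768 * 7^131072 = 152 (mod 899); answer 152
Step 2: R1 = 152; m = -8; remainder = value at the root: 3*(-8)^3 - 3*(-8)^2 + 8*(-8)^1 - 4 = (-1536) + (-192) + (-64) + (-4) = -1796; answer -1796
Step 3: R2 = -1796; c = 35; cross terms: (-17*10 - 0*7)=-170, (0*19 - 16*10)=-160, (16*31 - 1*19)=477, (1*35 - -8*31)=283, (-8*7 - -17*35)=539; twice the area = |969| = 969; area = 969/2; answer 969/2

969/2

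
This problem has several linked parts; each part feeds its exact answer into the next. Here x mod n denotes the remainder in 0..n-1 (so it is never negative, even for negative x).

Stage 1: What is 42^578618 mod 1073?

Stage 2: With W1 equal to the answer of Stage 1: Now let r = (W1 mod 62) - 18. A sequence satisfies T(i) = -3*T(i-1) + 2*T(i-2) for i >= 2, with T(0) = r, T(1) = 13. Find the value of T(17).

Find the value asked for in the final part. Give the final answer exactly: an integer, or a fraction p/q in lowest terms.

3950166181

Stage 1: squarings mod 1073: 42^1=42, 42^2=691, 42^4=1069, 42^8=16, 42^16=256, 42^32=83, 42^64=451, 42^128=604, 42^256=1069, 42^512=16, 42^1024=256, 42^2048=83, 42^4096=451, 42^8192=604, 42^16384=1069, 42^32768=16, 42^65536=256, 42^131072=83, 42^262144=451, 42^524288=604; 42^578618 = 42^2 * 42^8 * 42^16 * 42^32 * 42^1024 * 42^4096 * 42^16384 * 42^32768 * 42^524288 = 835 (mod 1073); answer 835
Stage 2: W1 = 835; r = 11; T(2) = -3*(13) + 2*(11) = -17; iterating: T(2)=-17, T(3)=77, T(4)=-265, T(5)=949, T(6)=-3377, T(7)=12029, T(8)=-42841, T(9)=152581, T(10)=-543425, T(11)=1935437, T(12)=-6893161, T(13)=24550357, T(14)=-87437393, T(15)=311412893, T(16)=-1109113465, T(17)=3950166181; answer 3950166181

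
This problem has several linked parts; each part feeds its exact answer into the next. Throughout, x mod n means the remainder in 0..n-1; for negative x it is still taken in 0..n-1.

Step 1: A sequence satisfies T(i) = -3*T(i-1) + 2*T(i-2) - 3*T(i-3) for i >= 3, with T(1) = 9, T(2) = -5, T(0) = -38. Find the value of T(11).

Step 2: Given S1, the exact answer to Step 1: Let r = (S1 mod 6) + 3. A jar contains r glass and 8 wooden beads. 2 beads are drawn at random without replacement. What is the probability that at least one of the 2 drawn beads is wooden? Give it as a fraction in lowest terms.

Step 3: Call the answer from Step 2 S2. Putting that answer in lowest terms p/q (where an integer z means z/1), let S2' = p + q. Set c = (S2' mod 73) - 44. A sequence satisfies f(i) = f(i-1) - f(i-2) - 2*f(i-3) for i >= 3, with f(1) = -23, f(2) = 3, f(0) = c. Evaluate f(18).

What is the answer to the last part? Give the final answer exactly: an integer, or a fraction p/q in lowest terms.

20016

Step 1: T(3) = -3*(-5) + 2*(9) - 3*(-38) = 147; iterating: T(3)=147, T(4)=-478, T(5)=1743, T(6)=-6626, T(7)=24798, T(8)=-92875, T(9)=348099, T(10)=-1304441, T(11)=4888146; answer 4888146
Step 2: S1 = 4888146; r = 3; total draws C(11,2) = 55; complement C(3,2) = 3; favorable 55 - 3 = 52; P = 52/55; answer 52/55
Step 3: S2 = 52/55; threaded value p + q = 107; c = -10; f(3) = 1*(3) - 1*(-23) - 2*(-10) = 46; iterating: f(3)=46, f(4)=89, f(5)=37, f(6)=-144, f(7)=-359, f(8)=-289, f(9)=358, f(10)=1365, f(11)=1585, f(12)=-496, f(13)=-4811, f(14)=-7485, f(15)=-1682, f(16)=15425, f(17)=32077, f(18)=20016; answer 20016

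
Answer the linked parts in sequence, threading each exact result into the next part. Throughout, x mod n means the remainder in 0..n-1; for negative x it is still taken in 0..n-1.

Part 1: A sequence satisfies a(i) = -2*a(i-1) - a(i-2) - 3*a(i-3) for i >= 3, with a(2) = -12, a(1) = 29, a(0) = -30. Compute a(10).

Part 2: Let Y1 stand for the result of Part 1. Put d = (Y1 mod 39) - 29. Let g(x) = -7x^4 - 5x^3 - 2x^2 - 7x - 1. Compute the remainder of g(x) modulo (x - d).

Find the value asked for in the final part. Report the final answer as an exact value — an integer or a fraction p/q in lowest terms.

Part 1: a(3) = -2*(-12) - 1*(29) - 3*(-30) = 85; iterating: a(3)=85, a(4)=-245, a(5)=441, a(6)=-892, a(7)=2078, a(8)=-4587, a(9)=9772, a(10)=-21191; answer -21191
Part 2: Y1 = -21191; d = -4; remainder = value at the root: -7*(-4)^4 - 5*(-4)^3 - 2*(-4)^2 - 7*(-4)^1 - 1 = (-1792) + (320) + (-32) + (28) + (-1) = -1477; answer -1477

-1477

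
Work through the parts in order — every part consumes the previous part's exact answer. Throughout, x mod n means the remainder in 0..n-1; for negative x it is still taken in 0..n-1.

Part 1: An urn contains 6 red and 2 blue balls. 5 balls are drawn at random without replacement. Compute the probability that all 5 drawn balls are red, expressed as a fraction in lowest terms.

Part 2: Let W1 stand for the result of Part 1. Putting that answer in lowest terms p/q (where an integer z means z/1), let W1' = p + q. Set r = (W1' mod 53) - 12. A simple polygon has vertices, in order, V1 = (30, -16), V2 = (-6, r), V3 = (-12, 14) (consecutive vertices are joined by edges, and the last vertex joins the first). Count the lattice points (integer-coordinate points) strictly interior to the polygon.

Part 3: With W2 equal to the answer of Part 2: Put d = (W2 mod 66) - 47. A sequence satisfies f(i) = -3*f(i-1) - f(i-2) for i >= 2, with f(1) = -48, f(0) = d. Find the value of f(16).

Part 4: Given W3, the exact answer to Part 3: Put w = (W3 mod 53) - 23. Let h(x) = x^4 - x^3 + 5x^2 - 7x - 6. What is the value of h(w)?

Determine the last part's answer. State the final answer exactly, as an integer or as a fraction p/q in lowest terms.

270152

Part 1: total draws C(8,5) = 56; favorable C(6,5) = 6; P = 3/28; answer 3/28
Part 2: W1 = 3/28; threaded value p + q = 31; r = 19; cross terms: (30*19 - -6*-16)=474, (-6*14 - -12*19)=144, (-12*-16 - 30*14)=-228; twice the area = |390| = 390; area = 195; boundary points = 1 + 1 + 6 = 8; strictly interior points = area - boundary/2 + 1 = 192; answer 192
Part 3: W2 = 192; d = 13; f(2) = -3*(-48) - 1*(13) = 131; iterating: f(2)=131, f(3)=-345, f(4)=904, f(5)=-2367, f(6)=6197, f(7)=-16224, f(8)=42475, f(9)=-111201, f(10)=291128, f(11)=-762183, f(12)=1995421, f(13)=-5224080, f(14)=13676819, f(15)=-35806377, f(16)=93742312; answer 93742312
Part 4: W3 = 93742312; w = 23; 1*(23)^4 - 1*(23)^3 + 5*(23)^2 - 7*(23)^1 - 6 = (279841) + (-12167) + (2645) + (-161) + (-6) = 270152; answer 270152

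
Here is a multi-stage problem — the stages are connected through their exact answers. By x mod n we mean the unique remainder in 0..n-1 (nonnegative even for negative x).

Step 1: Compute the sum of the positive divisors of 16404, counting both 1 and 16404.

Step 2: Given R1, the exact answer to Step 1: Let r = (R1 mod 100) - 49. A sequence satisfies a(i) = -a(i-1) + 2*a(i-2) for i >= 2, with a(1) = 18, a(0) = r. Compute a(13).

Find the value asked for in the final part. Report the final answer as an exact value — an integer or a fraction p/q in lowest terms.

172008

Step 1: 16404 = 2^2 * 3 * 1367; sigma = (1 + 2 + 4) * (1 + 3) * (1 + 1367) = 7 * 4 * 1368 = 38304; answer 38304
Step 2: R1 = 38304; r = -45; a(2) = -1*(18) + 2*(-45) = -108; iterating: a(2)=-108, a(3)=144, a(4)=-360, a(5)=648, a(6)=-1368, a(7)=2664, a(8)=-5400, a(9)=10728, a(10)=-21528, a(11)=42984, a(12)=-86040, a(13)=172008; answer 172008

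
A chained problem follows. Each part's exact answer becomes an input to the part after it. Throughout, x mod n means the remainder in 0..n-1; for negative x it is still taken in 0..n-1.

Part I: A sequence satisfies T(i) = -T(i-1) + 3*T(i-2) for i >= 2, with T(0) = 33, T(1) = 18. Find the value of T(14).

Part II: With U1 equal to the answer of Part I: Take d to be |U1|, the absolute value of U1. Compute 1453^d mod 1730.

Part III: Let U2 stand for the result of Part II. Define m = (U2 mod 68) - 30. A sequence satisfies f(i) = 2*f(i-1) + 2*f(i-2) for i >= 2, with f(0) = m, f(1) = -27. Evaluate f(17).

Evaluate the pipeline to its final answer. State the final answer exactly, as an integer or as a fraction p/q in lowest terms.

-244091648

Part I: T(2) = -1*(18) + 3*(33) = 81; iterating: T(2)=81, T(3)=-27, T(4)=270, T(5)=-351, T(6)=1161, T(7)=-2214, T(8)=5697, T(9)=-12339, T(10)=29430, T(11)=-66447, T(12)=154737, T(13)=-354078, T(14)=818289; answer 818289
Part II: U1 = 818289; d = 818289; squarings mod 1730: 1453^1=1453, 1453^2=609, 1453^4=661, 1453^8=961, 1453^16=1431, 1453^32=1171, 1453^64=1081, 1453^128=811, 1453^256=321, 1453^512=971, 1453^1024=1721, 1453^2048=81, 1453^4096=1371, 1453^8192=861, 1453^16384=881, 1453^32768=1121, 1453^65536=661, 1453^131072=961, 1453^262144=1431, 1453^524288=1171; 1453^818289 = 1453^1 * 1453^16 * 1453^32 * 1453^64 * 1453^1024 * 1453^2048 * 1453^4096 * 1453^8192 * 1453^16384 * 1453^262144 * 1453^524288 = 1043 (mod 1730); answer 1043
Part III: U2 = 1043; m = -7; f(2) = 2*(-27) + 2*(-7) = -68; iterating: f(2)=-68, f(3)=-190, f(4)=-516, f(5)=-1412, f(6)=-3856, f(7)=-10536, f(8)=-28784, f(9)=-78640, f(10)=-214848, f(11)=-586976, f(12)=-1603648, f(13)=-4381248, f(14)=-11969792, f(15)=-32702080, f(16)=-89343744, f(17)=-244091648; answer -244091648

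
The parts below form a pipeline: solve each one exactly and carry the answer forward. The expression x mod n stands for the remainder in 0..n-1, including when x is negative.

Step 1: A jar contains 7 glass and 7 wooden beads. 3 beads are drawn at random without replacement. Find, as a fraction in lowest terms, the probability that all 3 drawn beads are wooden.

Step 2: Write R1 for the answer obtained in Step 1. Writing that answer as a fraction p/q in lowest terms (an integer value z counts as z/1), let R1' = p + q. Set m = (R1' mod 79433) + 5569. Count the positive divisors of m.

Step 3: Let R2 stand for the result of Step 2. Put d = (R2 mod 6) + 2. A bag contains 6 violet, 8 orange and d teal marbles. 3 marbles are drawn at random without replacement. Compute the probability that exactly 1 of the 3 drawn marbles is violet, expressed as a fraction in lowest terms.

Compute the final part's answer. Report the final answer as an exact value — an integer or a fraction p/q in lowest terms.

33/68

Step 1: total draws C(14,3) = 364; favorable C(7,3) = 35; P = 5/52; answer 5/52
Step 2: R1 = 5/52; threaded value p + q = 57; m = 5626; 5626 = 2 * 29 * 97; number of divisors = (1+1) * (1+1) * (1+1) = 8; answer 8
Step 3: R2 = 8; d = 4; total draws C(18,3) = 816; favorable C(6,1)*C(12,2) = 396; P = 33/68; answer 33/68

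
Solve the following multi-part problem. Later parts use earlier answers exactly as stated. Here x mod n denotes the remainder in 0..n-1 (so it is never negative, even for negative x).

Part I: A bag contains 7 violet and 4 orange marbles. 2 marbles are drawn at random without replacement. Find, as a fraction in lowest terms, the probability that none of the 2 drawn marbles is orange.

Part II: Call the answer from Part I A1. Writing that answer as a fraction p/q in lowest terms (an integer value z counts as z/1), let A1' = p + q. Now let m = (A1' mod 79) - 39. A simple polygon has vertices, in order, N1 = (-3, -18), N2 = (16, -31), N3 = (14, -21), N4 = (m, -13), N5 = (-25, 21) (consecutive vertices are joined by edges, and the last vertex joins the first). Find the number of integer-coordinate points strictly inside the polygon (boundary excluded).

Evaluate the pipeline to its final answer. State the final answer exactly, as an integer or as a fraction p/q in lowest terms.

Part I: total draws C(11,2) = 55; favorable C(7,2) = 21; P = 21/55; answer 21/55
Part II: A1 = 21/55; threaded value p + q = 76; m = 37; cross terms: (-3*-31 - 16*-18)=381, (16*-21 - 14*-31)=98, (14*-13 - 37*-21)=595, (37*21 - -25*-13)=452, (-25*-18 - -3*21)=513; twice the area = |2039| = 2039; area = 2039/2; boundary points = 1 + 2 + 1 + 2 + 1 = 7; strictly interior points = area - boundary/2 + 1 = 1017; answer 1017

1017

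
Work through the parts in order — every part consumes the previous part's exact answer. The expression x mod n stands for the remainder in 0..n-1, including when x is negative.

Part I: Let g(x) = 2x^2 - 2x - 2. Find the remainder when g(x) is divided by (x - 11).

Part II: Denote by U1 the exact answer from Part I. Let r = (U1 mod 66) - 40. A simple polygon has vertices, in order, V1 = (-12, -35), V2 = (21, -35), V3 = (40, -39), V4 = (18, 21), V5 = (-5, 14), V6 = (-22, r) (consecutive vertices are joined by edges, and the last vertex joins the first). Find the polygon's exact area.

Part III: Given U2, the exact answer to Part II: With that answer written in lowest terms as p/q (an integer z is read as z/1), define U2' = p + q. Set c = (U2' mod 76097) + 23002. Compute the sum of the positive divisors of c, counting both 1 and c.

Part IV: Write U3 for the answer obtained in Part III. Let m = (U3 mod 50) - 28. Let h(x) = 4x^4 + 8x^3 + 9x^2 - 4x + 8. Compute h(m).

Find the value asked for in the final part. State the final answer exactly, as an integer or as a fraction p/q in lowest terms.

Part I: remainder = value at the root: 2*(11)^2 - 2*(11)^1 - 2 = (242) + (-22) + (-2) = 218; answer 218
Part II: U1 = 218; r = -20; cross terms: (-12*-35 - 21*-35)=1155, (21*-39 - 40*-35)=581, (40*21 - 18*-39)=1542, (18*14 - -5*21)=357, (-5*-20 - -22*14)=408, (-22*-35 - -12*-20)=530; twice the area = |4573| = 4573; area = 4573/2; answer 4573/2
Part III: U2 = 4573/2; threaded value p + q = 4575; c = 27577; 27577 = 11 * 23 * 109; sigma = (1 + 11) * (1 + 23) * (1 + 109) = 12 * 24 * 110 = 31680; answer 31680
Part IV: U3 = 31680; m = 2; 4*(2)^4 + 8*(2)^3 + 9*(2)^2 - 4*(2)^1 + 8 = (64) + (64) + (36) + (-8) + (8) = 164; answer 164

164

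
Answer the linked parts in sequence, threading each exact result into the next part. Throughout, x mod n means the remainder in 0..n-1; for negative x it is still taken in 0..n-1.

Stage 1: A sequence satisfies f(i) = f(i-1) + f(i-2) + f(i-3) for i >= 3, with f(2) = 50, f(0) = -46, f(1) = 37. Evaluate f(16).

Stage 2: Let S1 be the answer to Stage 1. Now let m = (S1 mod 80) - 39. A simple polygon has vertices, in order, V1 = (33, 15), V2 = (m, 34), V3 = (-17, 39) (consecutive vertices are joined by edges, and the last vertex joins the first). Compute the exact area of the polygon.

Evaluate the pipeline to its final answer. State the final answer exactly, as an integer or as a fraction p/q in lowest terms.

499

Stage 1: f(3) = 1*(50) + 1*(37) + 1*(-46) = 41; iterating: f(3)=41, f(4)=128, f(5)=219, f(6)=388, f(7)=735, f(8)=1342, f(9)=2465, f(10)=4542, f(11)=8349, f(12)=15356, f(13)=28247, f(14)=51952, f(15)=95555, f(16)=175754; answer 175754
Stage 2: S1 = 175754; m = 35; cross terms: (33*34 - 35*15)=597, (35*39 - -17*34)=1943, (-17*15 - 33*39)=-1542; twice the area = |998| = 998; area = 499; answer 499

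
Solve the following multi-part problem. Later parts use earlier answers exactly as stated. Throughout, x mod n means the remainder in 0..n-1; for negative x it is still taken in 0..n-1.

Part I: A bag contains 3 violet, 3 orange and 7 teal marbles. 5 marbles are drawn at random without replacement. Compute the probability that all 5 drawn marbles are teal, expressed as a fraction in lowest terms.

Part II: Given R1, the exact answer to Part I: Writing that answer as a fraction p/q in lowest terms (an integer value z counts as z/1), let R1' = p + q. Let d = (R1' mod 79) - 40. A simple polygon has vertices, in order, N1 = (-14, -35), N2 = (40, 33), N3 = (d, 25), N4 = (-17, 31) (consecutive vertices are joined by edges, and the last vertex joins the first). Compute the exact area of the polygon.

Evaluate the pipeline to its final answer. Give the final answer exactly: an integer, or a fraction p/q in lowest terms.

1695

Part I: total draws C(13,5) = 1287; favorable C(7,5) = 21; P = 7/429; answer 7/429
Part II: R1 = 7/429; threaded value p + q = 436; d = 1; cross terms: (-14*33 - 40*-35)=938, (40*25 - 1*33)=967, (1*31 - -17*25)=456, (-17*-35 - -14*31)=1029; twice the area = |3390| = 3390; area = 1695; answer 1695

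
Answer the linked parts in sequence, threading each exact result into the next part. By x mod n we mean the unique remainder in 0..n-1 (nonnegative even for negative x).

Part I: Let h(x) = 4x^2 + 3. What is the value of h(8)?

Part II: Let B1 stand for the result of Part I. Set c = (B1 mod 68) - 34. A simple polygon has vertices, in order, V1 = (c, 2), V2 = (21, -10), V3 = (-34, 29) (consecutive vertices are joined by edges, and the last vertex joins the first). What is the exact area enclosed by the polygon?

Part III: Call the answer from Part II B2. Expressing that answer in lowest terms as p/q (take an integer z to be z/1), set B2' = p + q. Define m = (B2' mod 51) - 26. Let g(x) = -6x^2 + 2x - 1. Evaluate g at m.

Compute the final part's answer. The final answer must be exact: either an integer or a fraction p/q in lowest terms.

-9

Part I: 4*(8)^2 + 3 = (256) + (3) = 259; answer 259
Part II: B1 = 259; c = 21; cross terms: (21*-10 - 21*2)=-252, (21*29 - -34*-10)=269, (-34*2 - 21*29)=-677; twice the area = |-660| = 660; area = 330; answer 330
Part III: B2 = 330; threaded value p + q = 331; m = -1; -6*(-1)^2 + 2*(-1)^1 - 1 = (-6) + (-2) + (-1) = -9; answer -9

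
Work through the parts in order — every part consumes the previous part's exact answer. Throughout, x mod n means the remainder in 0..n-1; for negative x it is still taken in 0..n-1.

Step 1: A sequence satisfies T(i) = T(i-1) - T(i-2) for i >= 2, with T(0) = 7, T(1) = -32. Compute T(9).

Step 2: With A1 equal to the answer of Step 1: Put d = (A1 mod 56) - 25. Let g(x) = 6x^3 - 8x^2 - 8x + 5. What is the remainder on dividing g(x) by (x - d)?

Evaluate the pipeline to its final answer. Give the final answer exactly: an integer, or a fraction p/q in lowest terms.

78149

Step 1: T(2) = 1*(-32) - 1*(7) = -39; iterating: T(2)=-39, T(3)=-7, T(4)=32, T(5)=39, T(6)=7, T(7)=-32, T(8)=-39, T(9)=-7; answer -7
Step 2: A1 = -7; d = 24; remainder = value at the root: 6*(24)^3 - 8*(24)^2 - 8*(24)^1 + 5 = (82944) + (-4608) + (-192) + (5) = 78149; answer 78149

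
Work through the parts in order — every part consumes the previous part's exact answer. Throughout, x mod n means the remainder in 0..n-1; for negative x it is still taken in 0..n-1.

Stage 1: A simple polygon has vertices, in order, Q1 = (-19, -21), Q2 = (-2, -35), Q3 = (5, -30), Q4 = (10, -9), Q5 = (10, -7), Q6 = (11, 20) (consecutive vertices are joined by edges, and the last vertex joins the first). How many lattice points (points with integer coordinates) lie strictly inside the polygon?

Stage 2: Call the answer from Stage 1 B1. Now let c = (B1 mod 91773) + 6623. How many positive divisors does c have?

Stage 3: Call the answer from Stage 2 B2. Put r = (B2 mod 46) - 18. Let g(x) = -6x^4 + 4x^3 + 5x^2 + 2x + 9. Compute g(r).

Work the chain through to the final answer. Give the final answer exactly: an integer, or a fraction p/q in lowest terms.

Stage 1: cross terms: (-19*-35 - -2*-21)=623, (-2*-30 - 5*-35)=235, (5*-9 - 10*-30)=255, (10*-7 - 10*-9)=20, (10*20 - 11*-7)=277, (11*-21 - -19*20)=149; twice the area = |1559| = 1559; area = 1559/2; boundary points = 1 + 1 + 1 + 2 + 1 + 1 = 7; strictly interior points = area - boundary/2 + 1 = 777; answer 777
Stage 2: B1 = 777; c = 7400; 7400 = 2^3 * 5^2 * 37; number of divisors = (3+1) * (2+1) * (1+1) = 24; answer 24
Stage 3: B2 = 24; r = 6; -6*(6)^4 + 4*(6)^3 + 5*(6)^2 + 2*(6)^1 + 9 = (-7776) + (864) + (180) + (12) + (9) = -6711; answer -6711

-6711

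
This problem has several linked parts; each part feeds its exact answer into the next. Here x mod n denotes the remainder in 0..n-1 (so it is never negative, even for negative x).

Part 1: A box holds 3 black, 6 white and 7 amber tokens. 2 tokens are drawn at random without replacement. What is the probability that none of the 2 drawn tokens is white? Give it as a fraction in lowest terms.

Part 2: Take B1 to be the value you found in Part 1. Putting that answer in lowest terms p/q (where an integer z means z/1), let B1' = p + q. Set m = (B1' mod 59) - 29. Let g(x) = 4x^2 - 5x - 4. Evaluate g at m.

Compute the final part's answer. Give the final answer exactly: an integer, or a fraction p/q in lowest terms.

1382

Part 1: total draws C(16,2) = 120; favorable C(10,2) = 45; P = 3/8; answer 3/8
Part 2: B1 = 3/8; threaded value p + q = 11; m = -18; 4*(-18)^2 - 5*(-18)^1 - 4 = (1296) + (90) + (-4) = 1382; answer 1382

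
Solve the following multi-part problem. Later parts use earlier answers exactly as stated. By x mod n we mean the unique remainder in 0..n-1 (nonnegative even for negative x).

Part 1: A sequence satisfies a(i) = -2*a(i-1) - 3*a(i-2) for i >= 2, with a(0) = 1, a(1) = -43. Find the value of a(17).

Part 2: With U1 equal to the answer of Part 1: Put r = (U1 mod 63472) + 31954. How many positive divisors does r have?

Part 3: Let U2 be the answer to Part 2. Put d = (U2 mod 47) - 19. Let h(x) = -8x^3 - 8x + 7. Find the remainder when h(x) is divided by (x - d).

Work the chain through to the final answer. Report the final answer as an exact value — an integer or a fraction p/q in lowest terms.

27127

Part 1: a(2) = -2*(-43) - 3*(1) = 83; iterating: a(2)=83, a(3)=-37, a(4)=-175, a(5)=461, a(6)=-397, a(7)=-589, a(8)=2369, a(9)=-2971, a(10)=-1165, a(11)=11243, a(12)=-18991, a(13)=4253, a(14)=48467, a(15)=-109693, a(16)=73985, a(17)=181109; answer 181109
Part 2: U1 = 181109; r = 86119; 86119 = 11 * 7829; number of divisors = (1+1) * (1+1) = 4; answer 4
Part 3: U2 = 4; d = -15; remainder = value at the root: -8*(-15)^3 - 8*(-15)^1 + 7 = (27000) + (120) + (7) = 27127; answer 27127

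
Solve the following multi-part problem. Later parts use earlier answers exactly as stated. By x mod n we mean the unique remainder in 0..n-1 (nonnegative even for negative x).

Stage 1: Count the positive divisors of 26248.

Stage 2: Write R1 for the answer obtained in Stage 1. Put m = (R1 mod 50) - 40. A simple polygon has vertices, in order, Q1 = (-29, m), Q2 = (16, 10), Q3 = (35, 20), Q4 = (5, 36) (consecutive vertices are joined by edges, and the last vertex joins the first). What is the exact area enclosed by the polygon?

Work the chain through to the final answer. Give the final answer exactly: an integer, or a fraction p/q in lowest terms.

Stage 1: 26248 = 2^3 * 17 * 193; number of divisors = (3+1) * (1+1) * (1+1) = 16; answer 16
Stage 2: R1 = 16; m = -24; cross terms: (-29*10 - 16*-24)=94, (16*20 - 35*10)=-30, (35*36 - 5*20)=1160, (5*-24 - -29*36)=924; twice the area = |2148| = 2148; area = 1074; answer 1074

1074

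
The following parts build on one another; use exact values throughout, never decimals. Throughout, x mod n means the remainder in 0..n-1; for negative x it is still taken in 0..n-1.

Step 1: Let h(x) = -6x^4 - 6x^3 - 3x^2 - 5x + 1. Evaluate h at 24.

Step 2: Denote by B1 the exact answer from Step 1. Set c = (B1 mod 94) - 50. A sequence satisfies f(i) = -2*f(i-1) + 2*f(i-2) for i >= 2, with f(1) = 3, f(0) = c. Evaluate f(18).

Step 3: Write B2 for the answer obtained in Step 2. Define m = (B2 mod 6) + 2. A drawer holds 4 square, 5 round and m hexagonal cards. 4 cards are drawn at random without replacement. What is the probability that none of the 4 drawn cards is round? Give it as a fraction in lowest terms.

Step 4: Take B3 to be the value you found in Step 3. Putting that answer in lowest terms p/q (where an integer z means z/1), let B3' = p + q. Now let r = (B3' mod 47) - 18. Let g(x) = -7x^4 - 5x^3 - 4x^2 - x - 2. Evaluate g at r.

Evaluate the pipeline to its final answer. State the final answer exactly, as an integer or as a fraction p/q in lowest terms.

-88

Step 1: -6*(24)^4 - 6*(24)^3 - 3*(24)^2 - 5*(24)^1 + 1 = (-1990656) + (-82944) + (-1728) + (-120) + (1) = -2075447; answer -2075447
Step 2: B1 = -2075447; c = 23; f(2) = -2*(3) + 2*(23) = 40; iterating: f(2)=40, f(3)=-74, f(4)=228, f(5)=-604, f(6)=1664, f(7)=-4536, f(8)=12400, f(9)=-33872, f(10)=92544, f(11)=-252832, f(12)=690752, f(13)=-1887168, f(14)=5155840, f(15)=-14086016, f(16)=38483712, f(17)=-105139456, f(18)=287246336; answer 287246336
Step 3: B2 = 287246336; m = 4; total draws C(13,4) = 715; favorable C(8,4) = 70; P = 14/143; answer 14/143
Step 4: B3 = 14/143; threaded value p + q = 157; r = -2; -7*(-2)^4 - 5*(-2)^3 - 4*(-2)^2 - 1*(-2)^1 - 2 = (-112) + (40) + (-16) + (2) + (-2) = -88; answer -88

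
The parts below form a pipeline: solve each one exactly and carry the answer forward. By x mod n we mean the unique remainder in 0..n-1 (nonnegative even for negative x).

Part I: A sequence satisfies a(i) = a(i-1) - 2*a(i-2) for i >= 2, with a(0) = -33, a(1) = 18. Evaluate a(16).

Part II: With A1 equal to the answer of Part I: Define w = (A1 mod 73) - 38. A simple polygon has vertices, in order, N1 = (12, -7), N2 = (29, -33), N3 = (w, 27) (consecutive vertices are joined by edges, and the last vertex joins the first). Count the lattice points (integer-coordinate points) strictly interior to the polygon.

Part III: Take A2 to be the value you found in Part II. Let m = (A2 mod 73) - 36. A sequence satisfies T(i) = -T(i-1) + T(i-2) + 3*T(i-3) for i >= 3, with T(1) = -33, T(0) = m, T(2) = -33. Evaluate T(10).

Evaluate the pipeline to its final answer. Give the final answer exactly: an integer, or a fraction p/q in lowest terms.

Part I: a(2) = 1*(18) - 2*(-33) = 84; iterating: a(2)=84, a(3)=48, a(4)=-120, a(5)=-216, a(6)=24, a(7)=456, a(8)=408, a(9)=-504, a(10)=-1320, a(11)=-312, a(12)=2328, a(13)=2952, a(14)=-1704, a(15)=-7608, a(16)=-4200; answer -4200
Part II: A1 = -4200; w = -4; cross terms: (12*-33 - 29*-7)=-193, (29*27 - -4*-33)=651, (-4*-7 - 12*27)=-296; twice the area = |162| = 162; area = 81; boundary points = 1 + 3 + 2 = 6; strictly interior points = area - boundary/2 + 1 = 79; answer 79
Part III: A2 = 79; m = -30; T(3) = -1*(-33) + 1*(-33) + 3*(-30) = -90; iterating: T(3)=-90, T(4)=-42, T(5)=-147, T(6)=-165, T(7)=-108, T(8)=-498, T(9)=-105, T(10)=-717; answer -717

-717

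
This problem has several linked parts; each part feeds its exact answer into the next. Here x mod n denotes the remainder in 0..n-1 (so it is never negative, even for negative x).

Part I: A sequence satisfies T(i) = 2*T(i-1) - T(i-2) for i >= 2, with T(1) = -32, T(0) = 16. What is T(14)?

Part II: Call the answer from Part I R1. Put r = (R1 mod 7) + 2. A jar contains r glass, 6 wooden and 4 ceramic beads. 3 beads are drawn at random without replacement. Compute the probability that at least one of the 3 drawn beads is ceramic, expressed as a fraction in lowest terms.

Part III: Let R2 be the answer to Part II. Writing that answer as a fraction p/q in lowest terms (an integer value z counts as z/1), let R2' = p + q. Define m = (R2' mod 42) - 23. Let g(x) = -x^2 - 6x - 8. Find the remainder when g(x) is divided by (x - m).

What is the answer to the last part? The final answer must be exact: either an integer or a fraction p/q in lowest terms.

-35

Part I: T(2) = 2*(-32) - 1*(16) = -80; iterating: T(2)=-80, T(3)=-128, T(4)=-176, T(5)=-224, T(6)=-272, T(7)=-320, T(8)=-368, T(9)=-416, T(10)=-464, T(11)=-512, T(12)=-560, T(13)=-608, T(14)=-656; answer -656
Part II: R1 = -656; r = 4; total draws C(14,3) = 364; complement C(10,3) = 120; favorable 364 - 120 = 244; P = 61/91; answer 61/91
Part III: R2 = 61/91; threaded value p + q = 152; m = 3; remainder = value at the root: -1*(3)^2 - 6*(3)^1 - 8 = (-9) + (-18) + (-8) = -35; answer -35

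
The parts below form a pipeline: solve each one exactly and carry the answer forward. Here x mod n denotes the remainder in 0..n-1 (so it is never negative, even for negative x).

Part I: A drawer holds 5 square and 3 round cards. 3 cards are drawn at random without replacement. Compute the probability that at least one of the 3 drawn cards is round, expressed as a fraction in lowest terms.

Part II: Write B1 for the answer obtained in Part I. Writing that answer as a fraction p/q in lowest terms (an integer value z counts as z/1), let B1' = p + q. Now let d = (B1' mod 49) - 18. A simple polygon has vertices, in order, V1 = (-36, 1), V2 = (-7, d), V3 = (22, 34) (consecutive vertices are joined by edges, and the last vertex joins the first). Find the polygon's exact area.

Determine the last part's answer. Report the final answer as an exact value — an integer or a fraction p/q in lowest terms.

1943/2

Part I: total draws C(8,3) = 56; complement C(5,3) = 10; favorable 56 - 10 = 46; P = 23/28; answer 23/28
Part II: B1 = 23/28; threaded value p + q = 51; d = -16; cross terms: (-36*-16 - -7*1)=583, (-7*34 - 22*-16)=114, (22*1 - -36*34)=1246; twice the area = |1943| = 1943; area = 1943/2; answer 1943/2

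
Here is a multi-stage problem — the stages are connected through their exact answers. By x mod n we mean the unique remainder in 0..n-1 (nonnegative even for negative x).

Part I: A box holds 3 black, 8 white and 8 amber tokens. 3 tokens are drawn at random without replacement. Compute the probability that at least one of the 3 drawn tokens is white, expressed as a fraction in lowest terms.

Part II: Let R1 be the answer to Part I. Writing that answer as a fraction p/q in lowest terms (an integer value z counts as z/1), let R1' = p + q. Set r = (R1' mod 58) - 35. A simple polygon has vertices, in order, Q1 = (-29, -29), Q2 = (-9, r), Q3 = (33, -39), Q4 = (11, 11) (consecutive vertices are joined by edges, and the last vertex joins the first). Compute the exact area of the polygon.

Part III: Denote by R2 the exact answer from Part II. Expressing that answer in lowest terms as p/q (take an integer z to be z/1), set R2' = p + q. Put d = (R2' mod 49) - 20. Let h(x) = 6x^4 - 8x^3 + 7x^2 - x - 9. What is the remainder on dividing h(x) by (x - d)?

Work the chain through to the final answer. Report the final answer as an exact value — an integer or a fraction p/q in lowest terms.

68701

Part I: total draws C(19,3) = 969; complement C(11,3) = 165; favorable 969 - 165 = 804; P = 268/323; answer 268/323
Part II: R1 = 268/323; threaded value p + q = 591; r = -24; cross terms: (-29*-24 - -9*-29)=435, (-9*-39 - 33*-24)=1143, (33*11 - 11*-39)=792, (11*-29 - -29*11)=0; twice the area = |2370| = 2370; area = 1185; answer 1185
Part III: R2 = 1185; threaded value p + q = 1186; d = -10; remainder = value at the root: 6*(-10)^4 - 8*(-10)^3 + 7*(-10)^2 - 1*(-10)^1 - 9 = (60000) + (8000) + (700) + (10) + (-9) = 68701; answer 68701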